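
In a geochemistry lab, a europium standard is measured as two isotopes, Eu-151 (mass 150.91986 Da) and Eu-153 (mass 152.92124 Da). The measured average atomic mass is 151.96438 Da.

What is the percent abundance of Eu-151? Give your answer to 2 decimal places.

With x = fraction of Eu-151 (so Eu-153 is 1 − x):
150.91986·x + 152.92124·(1 − x) = 151.96438
(150.91986 − 152.92124)·x = 151.96438 − 152.92124
x = -0.95686 / -2.00138 = 0.47810 → 47.81% Eu-151, 52.19% Eu-153.

47.81%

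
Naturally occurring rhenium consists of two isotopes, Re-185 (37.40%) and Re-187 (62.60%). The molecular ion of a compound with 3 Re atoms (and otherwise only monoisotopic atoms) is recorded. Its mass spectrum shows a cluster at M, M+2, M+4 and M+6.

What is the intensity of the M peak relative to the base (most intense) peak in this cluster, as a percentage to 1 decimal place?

11.9%

(0.3740 + 0.6260)^3 gives M 0.0523, M+2 0.2627, M+4 0.4397, M+6 0.2453; the largest is M+4.
P(M+4) = C(3,2) × 0.3740^1 × 0.6260^2 = 3 × 0.3740 × 0.391876 = 0.439685 (base)
P(M) = C(3,0) × 0.3740^3 × 0.6260^0 = 1 × 0.05231362 × 1.0000 = 0.052314
Relative intensity = 0.052314 / 0.439685 × 100 = 11.9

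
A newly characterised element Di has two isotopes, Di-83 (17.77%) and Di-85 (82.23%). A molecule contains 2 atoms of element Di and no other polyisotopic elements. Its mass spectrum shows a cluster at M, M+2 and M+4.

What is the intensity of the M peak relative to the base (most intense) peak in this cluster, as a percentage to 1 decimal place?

(0.1777 + 0.8223)^2 gives M 0.0316, M+2 0.2922, M+4 0.6762; the largest is M+4.
P(M+4) = C(2,2) × 0.1777^0 × 0.8223^2 = 1 × 1.0000 × 0.67617729 = 0.676177 (base)
P(M) = C(2,0) × 0.1777^2 × 0.8223^0 = 1 × 0.03157729 × 1.0000 = 0.031577
Relative intensity = 0.031577 / 0.676177 × 100 = 4.7

4.7%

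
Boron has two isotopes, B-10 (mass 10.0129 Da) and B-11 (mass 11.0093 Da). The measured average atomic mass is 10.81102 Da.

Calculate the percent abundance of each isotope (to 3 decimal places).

With x = fraction of B-10 (so B-11 is 1 − x):
10.0129·x + 11.0093·(1 − x) = 10.81102
(10.0129 − 11.0093)·x = 10.81102 − 11.0093
x = -0.19828 / -0.9964 = 0.19900 → 19.900% B-10, 80.100% B-11.

B-10: 19.900%, B-11: 80.100%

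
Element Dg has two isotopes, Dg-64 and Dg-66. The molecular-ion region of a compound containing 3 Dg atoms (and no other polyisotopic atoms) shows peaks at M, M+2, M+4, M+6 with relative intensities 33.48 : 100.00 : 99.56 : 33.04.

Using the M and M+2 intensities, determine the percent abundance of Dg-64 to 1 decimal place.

50.1%

If p is the fraction of Dg that is Dg-64, then I(M+2)/I(M) = [C(3,1)·p^2·(1−p)] / p^3 = 3·(1−p)/p = 100.00/33.48 = 2.9869
(1−p)/p = 2.9869/3 = 0.9956  ⇒  p = 1/(1 + 0.9956) = 0.5011
Dg-64: 50.1%, Dg-66: 49.9%.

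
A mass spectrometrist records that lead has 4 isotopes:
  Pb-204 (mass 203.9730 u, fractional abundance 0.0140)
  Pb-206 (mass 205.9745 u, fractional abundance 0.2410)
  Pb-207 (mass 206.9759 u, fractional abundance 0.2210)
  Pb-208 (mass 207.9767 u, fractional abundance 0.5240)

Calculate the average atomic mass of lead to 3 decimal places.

Ar = Σ fᵢ·mᵢ = 0.0140 × 203.9730 + 0.2410 × 205.9745 + 0.2210 × 206.9759 + 0.5240 × 207.9767
= 2.85562 + 49.63985 + 45.74167 + 108.97979 = 207.21693 u

207.217 u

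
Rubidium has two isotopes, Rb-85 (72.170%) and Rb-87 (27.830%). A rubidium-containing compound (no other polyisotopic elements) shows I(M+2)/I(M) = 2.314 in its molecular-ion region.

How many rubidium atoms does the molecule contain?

For n independent Rb atoms, I(M+2)/I(M) = n · (abundance Rb-87) / (abundance Rb-85) = n · 0.27830/0.72170.
n = 2.314 × 0.72170/0.27830 = 6.00 ≈ 6

6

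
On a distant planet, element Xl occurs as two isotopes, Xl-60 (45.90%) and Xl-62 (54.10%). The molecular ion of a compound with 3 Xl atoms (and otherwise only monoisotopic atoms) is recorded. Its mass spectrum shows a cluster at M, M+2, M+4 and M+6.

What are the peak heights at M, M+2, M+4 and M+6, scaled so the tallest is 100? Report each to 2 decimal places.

23.99 : 84.84 : 100.00 : 39.29

Expanding (0.4590 + 0.5410)^3:
P(M) = 0.4590^3 = 0.096703
P(M+2) = 3 × 0.4590^2 × 0.5410^1 = 0.341935
P(M+4) = 3 × 0.4590^1 × 0.5410^2 = 0.403022
P(M+6) = 0.5410^3 = 0.158340
The M+4 peak is largest (0.403022); scaling to 100 gives 23.99 : 84.84 : 100.00 : 39.29.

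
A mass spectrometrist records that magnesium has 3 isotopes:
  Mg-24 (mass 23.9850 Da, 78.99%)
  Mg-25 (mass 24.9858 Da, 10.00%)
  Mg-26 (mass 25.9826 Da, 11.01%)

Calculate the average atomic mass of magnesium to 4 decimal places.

Average mass = Σ (abundance × isotope mass) = 0.7899 × 23.9850 + 0.1000 × 24.9858 + 0.1101 × 25.9826
= 18.94575 + 2.49858 + 2.86068 = 24.30501 Da

24.3050 Da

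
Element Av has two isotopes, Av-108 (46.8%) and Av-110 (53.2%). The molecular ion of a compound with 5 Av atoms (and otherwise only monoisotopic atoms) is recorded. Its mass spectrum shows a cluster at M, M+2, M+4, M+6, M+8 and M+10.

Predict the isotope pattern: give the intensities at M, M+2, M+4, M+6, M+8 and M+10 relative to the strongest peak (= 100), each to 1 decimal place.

Expanding (0.468 + 0.532)^5:
P(M) = 0.468^5 = 0.022451
P(M+2) = 5 × 0.468^4 × 0.532^1 = 0.127604
P(M+4) = 10 × 0.468^3 × 0.532^2 = 0.290109
P(M+6) = 10 × 0.468^2 × 0.532^3 = 0.329782
P(M+8) = 5 × 0.468^1 × 0.532^4 = 0.187440
P(M+10) = 0.532^5 = 0.042615
The M+6 peak is largest (0.329782); scaling to 100 gives 6.8 : 38.7 : 88.0 : 100.0 : 56.8 : 12.9.

6.8 : 38.7 : 88.0 : 100.0 : 56.8 : 12.9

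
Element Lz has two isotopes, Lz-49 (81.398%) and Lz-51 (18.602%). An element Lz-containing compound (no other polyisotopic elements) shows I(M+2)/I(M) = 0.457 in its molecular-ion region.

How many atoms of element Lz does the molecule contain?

2

With n Lz atoms, P(M+2)/P(M) = C(n,1)·p^(n−1)q / p^n = n·q/p = n · 0.18602/0.81398.
n = 0.457 × 0.81398/0.18602 = 2.00 ≈ 2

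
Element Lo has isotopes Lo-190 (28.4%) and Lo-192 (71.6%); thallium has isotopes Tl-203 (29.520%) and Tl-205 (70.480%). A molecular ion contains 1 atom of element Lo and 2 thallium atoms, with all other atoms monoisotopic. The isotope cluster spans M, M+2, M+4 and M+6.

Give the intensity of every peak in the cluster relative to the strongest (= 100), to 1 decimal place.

5.6 : 41.1 : 100.0 : 81.0

Element Lo pattern (n=1): 0.2840 : 0.7160
Thallium pattern (n=2): 0.08714304 : 0.41611392 : 0.49674304
Convolve the two distributions (both contribute in 2-u steps):
  M: 0.2840×0.08714304 = 0.024749
  M+2: 0.2840×0.41611392 + 0.7160×0.08714304 = 0.180571
  M+4: 0.2840×0.49674304 + 0.7160×0.41611392 = 0.439013
  M+6: 0.7160×0.49674304 = 0.355668
Scale to base peak (0.439013) = 100: 5.6 : 41.1 : 100.0 : 81.0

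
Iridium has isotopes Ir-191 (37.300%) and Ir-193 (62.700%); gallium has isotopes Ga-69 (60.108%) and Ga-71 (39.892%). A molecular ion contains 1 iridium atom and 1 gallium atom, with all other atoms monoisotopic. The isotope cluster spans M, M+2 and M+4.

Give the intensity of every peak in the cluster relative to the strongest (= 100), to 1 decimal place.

42.7 : 100.0 : 47.6

Iridium pattern (n=1): 0.3730 : 0.6270
Gallium pattern (n=1): 0.60108 : 0.39892
Convolve the two distributions (both contribute in 2-u steps):
  M: 0.3730×0.60108 = 0.224203
  M+2: 0.3730×0.39892 + 0.6270×0.60108 = 0.525674
  M+4: 0.6270×0.39892 = 0.250123
Scale to base peak (0.525674) = 100: 42.7 : 100.0 : 47.6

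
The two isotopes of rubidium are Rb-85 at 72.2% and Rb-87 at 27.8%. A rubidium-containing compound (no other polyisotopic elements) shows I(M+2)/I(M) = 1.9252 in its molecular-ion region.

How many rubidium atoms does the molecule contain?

The M+2/M ratio from n Rb atoms is n · q/p = n · 0.278/0.722.
n = 1.9252 × 0.722/0.278 = 5.00 ≈ 5

5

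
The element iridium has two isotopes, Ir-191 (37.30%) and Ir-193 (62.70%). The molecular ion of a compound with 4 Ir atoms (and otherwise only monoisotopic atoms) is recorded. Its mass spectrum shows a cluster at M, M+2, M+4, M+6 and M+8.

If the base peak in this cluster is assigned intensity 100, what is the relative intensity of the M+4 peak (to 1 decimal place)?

89.2

Term probabilities: M 0.0194, M+2 0.1302, M+4 0.3282, M+6 0.3678, M+8 0.1546. Base peak = M+6.
P(M+6) = C(4,3) × 0.3730^1 × 0.6270^3 = 4 × 0.3730 × 0.24649188 = 0.367766 (base)
P(M+4) = C(4,2) × 0.3730^2 × 0.6270^2 = 6 × 0.139129 × 0.393129 = 0.328174
Relative intensity = 0.328174 / 0.367766 × 100 = 89.2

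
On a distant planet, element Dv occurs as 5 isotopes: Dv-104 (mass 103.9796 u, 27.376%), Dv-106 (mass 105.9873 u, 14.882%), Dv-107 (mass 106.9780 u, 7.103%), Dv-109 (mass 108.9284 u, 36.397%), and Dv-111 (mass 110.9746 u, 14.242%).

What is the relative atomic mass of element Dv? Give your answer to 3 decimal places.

The abundance-weighted mean is 0.27376 × 103.9796 + 0.14882 × 105.9873 + 0.07103 × 106.9780 + 0.36397 × 108.9284 + 0.14242 × 110.9746
= 28.46546 + 15.77303 + 7.59865 + 39.64667 + 15.80500 = 107.28881 u

107.289 u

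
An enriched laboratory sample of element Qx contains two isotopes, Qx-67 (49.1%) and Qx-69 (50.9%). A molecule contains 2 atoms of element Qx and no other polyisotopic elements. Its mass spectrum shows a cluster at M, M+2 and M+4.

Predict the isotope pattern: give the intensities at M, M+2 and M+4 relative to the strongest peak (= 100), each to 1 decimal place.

48.2 : 100.0 : 51.8

Each Qx atom is independently Qx-67 (p = 0.491) or Qx-69 (q = 0.509); the cluster is the binomial expansion (p + q)^2.
P(M) = 0.491^2 = 0.241081
P(M+2) = 2 × 0.491^1 × 0.509^1 = 0.499838
P(M+4) = 0.509^2 = 0.259081
The M+2 peak is largest (0.499838); scaling to 100 gives 48.2 : 100.0 : 51.8.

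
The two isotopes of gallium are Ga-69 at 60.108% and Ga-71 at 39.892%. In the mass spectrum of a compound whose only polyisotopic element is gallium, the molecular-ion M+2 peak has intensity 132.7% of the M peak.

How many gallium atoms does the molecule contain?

The M+2/M ratio from n Ga atoms is n · q/p = n · 0.39892/0.60108.
n = 1.327 × 0.60108/0.39892 = 2.00 ≈ 2

2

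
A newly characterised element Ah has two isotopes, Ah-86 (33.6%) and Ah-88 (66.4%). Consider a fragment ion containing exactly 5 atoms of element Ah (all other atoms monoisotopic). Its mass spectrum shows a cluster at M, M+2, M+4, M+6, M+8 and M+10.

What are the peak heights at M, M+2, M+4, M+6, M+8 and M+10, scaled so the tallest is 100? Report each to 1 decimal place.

1.3 : 12.8 : 50.6 : 100.0 : 98.8 : 39.1

The 5 Ah atoms are independent, so intensities follow the terms of (0.336 + 0.664)^5.
P(M) = 0.336^5 = 0.004282
P(M+2) = 5 × 0.336^4 × 0.664^1 = 0.042315
P(M+4) = 10 × 0.336^3 × 0.664^2 = 0.167245
P(M+6) = 10 × 0.336^2 × 0.664^3 = 0.330509
P(M+8) = 5 × 0.336^1 × 0.664^4 = 0.326574
P(M+10) = 0.664^5 = 0.129074
The M+6 peak is largest (0.330509); scaling to 100 gives 1.3 : 12.8 : 50.6 : 100.0 : 98.8 : 39.1.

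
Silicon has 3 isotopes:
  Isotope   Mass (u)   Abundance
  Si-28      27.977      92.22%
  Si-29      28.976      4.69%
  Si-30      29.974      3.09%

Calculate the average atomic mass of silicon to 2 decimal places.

Average mass = Σ (abundance × isotope mass) = 0.9222 × 27.977 + 0.0469 × 28.976 + 0.0309 × 29.974
= 25.8004 + 1.3590 + 0.9262 = 28.0856 u

28.09 u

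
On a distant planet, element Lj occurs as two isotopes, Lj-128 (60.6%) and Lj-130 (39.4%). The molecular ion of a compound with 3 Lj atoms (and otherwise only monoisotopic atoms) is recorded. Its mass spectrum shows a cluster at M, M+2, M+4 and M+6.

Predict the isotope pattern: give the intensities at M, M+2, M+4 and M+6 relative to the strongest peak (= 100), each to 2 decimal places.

51.27 : 100.00 : 65.02 : 14.09

Expanding (0.606 + 0.394)^3:
P(M) = 0.606^3 = 0.222545
P(M+2) = 3 × 0.606^2 × 0.394^1 = 0.434073
P(M+4) = 3 × 0.606^1 × 0.394^2 = 0.282219
P(M+6) = 0.394^3 = 0.061163
The M+2 peak is largest (0.434073); scaling to 100 gives 51.27 : 100.00 : 65.02 : 14.09.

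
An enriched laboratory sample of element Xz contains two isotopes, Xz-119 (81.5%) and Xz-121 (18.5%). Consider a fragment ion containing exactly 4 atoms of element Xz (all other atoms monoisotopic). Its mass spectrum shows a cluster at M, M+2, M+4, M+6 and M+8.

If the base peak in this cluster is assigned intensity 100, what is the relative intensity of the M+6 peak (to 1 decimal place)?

Binomial terms of (0.815 + 0.185)^4: M 0.4412, M+2 0.4006, M+4 0.1364, M+6 0.0206, M+8 0.0012 → M is the base peak.
P(M) = C(4,0) × 0.815^4 × 0.185^0 = 1 × 0.44119485 × 1.0000 = 0.441195 (base)
P(M+6) = C(4,3) × 0.815^1 × 0.185^3 = 4 × 0.8150 × 0.00633163 = 0.020641
Relative intensity = 0.020641 / 0.441195 × 100 = 4.7

4.7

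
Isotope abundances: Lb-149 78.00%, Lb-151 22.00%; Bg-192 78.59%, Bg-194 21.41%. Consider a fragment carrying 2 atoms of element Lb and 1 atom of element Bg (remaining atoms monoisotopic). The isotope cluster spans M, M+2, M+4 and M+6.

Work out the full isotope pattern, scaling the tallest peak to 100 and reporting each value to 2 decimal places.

100.00 : 83.65 : 23.32 : 2.17

Element Lb pattern (n=2): 0.6084 : 0.3432 : 0.0484
Element Bg pattern (n=1): 0.7859 : 0.2141
Convolve the two distributions (both contribute in 2-u steps):
  M: 0.6084×0.7859 = 0.478142
  M+2: 0.6084×0.2141 + 0.3432×0.7859 = 0.399979
  M+4: 0.3432×0.2141 + 0.0484×0.7859 = 0.111517
  M+6: 0.0484×0.2141 = 0.010362
Scale to base peak (0.478142) = 100: 100.00 : 83.65 : 23.32 : 2.17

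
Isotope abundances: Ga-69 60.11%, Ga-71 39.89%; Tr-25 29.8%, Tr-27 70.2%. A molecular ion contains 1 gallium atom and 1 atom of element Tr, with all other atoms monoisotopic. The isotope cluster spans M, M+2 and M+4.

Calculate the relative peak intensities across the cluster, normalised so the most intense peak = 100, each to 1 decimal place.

Gallium pattern (n=1): 0.6011 : 0.3989
Element Tr pattern (n=1): 0.2980 : 0.7020
Convolve the two distributions (both contribute in 2-u steps):
  M: 0.6011×0.2980 = 0.179128
  M+2: 0.6011×0.7020 + 0.3989×0.2980 = 0.540844
  M+4: 0.3989×0.7020 = 0.280028
Scale to base peak (0.540844) = 100: 33.1 : 100.0 : 51.8

33.1 : 100.0 : 51.8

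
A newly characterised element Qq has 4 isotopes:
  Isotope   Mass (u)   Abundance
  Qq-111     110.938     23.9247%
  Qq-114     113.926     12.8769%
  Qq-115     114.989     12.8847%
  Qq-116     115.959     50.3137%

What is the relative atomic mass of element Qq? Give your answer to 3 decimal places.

Weight each isotope mass by its fractional abundance: 0.239247 × 110.938 + 0.128769 × 113.926 + 0.128847 × 114.989 + 0.503137 × 115.959
= 26.5416 + 14.6701 + 14.8160 + 58.3433 = 114.3710 u

114.371 u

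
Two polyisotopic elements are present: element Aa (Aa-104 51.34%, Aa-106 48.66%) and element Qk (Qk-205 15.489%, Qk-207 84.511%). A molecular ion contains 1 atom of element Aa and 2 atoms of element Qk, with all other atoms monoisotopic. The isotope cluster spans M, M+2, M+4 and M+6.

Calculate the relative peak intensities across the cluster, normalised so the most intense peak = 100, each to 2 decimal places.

Element Aa pattern (n=1): 0.5134 : 0.4866
Element Qk pattern (n=2): 0.02399091 : 0.26179818 : 0.71421091
Convolve the two distributions (both contribute in 2-u steps):
  M: 0.5134×0.02399091 = 0.012317
  M+2: 0.5134×0.26179818 + 0.4866×0.02399091 = 0.146081
  M+4: 0.5134×0.71421091 + 0.4866×0.26179818 = 0.494067
  M+6: 0.4866×0.71421091 = 0.347535
Scale to base peak (0.494067) = 100: 2.49 : 29.57 : 100.00 : 70.34

2.49 : 29.57 : 100.00 : 70.34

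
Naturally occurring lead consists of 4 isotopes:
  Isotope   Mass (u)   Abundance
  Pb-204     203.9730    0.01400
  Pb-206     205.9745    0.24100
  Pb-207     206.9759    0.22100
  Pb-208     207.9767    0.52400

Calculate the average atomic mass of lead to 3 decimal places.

207.217 u

Ar = Σ fᵢ·mᵢ = 0.01400 × 203.9730 + 0.24100 × 205.9745 + 0.22100 × 206.9759 + 0.52400 × 207.9767
= 2.85562 + 49.63985 + 45.74167 + 108.97979 = 207.21693 u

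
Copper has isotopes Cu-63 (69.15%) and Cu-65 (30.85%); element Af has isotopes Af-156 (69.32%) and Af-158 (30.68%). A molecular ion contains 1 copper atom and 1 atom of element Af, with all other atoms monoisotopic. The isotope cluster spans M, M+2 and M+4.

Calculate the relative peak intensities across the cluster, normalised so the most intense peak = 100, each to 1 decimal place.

Copper pattern (n=1): 0.6915 : 0.3085
Element Af pattern (n=1): 0.6932 : 0.3068
Convolve the two distributions (both contribute in 2-u steps):
  M: 0.6915×0.6932 = 0.479348
  M+2: 0.6915×0.3068 + 0.3085×0.6932 = 0.426004
  M+4: 0.3085×0.3068 = 0.094648
Scale to base peak (0.479348) = 100: 100.0 : 88.9 : 19.7

100.0 : 88.9 : 19.7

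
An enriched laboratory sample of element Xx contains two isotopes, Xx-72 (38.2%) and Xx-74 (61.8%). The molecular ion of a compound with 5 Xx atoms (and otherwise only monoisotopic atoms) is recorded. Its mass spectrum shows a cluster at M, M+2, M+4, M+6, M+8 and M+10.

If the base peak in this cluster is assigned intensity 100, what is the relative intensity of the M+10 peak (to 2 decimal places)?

26.17

Binomial terms of (0.382 + 0.618)^5: M 0.0081, M+2 0.0658, M+4 0.2129, M+6 0.3444, M+8 0.2786, M+10 0.0901 → M+6 is the base peak.
P(M+6) = C(5,3) × 0.382^2 × 0.618^3 = 10 × 0.145924 × 0.23602903 = 0.344423 (base)
P(M+10) = C(5,5) × 0.382^0 × 0.618^5 = 1 × 1.0000 × 0.09014515 = 0.090145
Relative intensity = 0.090145 / 0.344423 × 100 = 26.17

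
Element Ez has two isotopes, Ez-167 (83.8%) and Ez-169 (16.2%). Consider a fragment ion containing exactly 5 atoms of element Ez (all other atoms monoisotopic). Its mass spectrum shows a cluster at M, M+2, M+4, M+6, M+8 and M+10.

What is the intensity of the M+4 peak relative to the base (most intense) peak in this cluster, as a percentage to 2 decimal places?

Binomial terms of (0.838 + 0.162)^5: M 0.4133, M+2 0.3994, M+4 0.1544, M+6 0.0299, M+8 0.0029, M+10 0.0001 → M is the base peak.
P(M) = C(5,0) × 0.838^5 × 0.162^0 = 1 × 0.41325688 × 1.0000 = 0.413257 (base)
P(M+4) = C(5,2) × 0.838^3 × 0.162^2 = 10 × 0.58848047 × 0.026244 = 0.154441
Relative intensity = 0.154441 / 0.413257 × 100 = 37.37

37.37%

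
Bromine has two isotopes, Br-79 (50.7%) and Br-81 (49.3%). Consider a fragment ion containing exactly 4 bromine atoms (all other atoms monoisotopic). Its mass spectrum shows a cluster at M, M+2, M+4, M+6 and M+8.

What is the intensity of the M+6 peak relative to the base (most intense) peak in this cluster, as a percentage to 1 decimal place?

64.8%

Term probabilities: M 0.0661, M+2 0.2570, M+4 0.3749, M+6 0.2430, M+8 0.0591. Base peak = M+4.
P(M+4) = C(4,2) × 0.507^2 × 0.493^2 = 6 × 0.257049 × 0.243049 = 0.374853 (base)
P(M+6) = C(4,3) × 0.507^1 × 0.493^3 = 4 × 0.5070 × 0.11982316 = 0.243001
Relative intensity = 0.243001 / 0.374853 × 100 = 64.8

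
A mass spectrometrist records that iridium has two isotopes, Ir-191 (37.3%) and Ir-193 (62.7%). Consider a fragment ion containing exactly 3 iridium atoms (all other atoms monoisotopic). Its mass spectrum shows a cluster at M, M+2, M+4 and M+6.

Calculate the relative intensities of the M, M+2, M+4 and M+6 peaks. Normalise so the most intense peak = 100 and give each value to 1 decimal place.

11.8 : 59.5 : 100.0 : 56.0

The 3 Ir atoms are independent, so intensities follow the terms of (0.373 + 0.627)^3.
P(M) = 0.373^3 = 0.051895
P(M+2) = 3 × 0.373^2 × 0.627^1 = 0.261702
P(M+4) = 3 × 0.373^1 × 0.627^2 = 0.439911
P(M+6) = 0.627^3 = 0.246492
The M+4 peak is largest (0.439911); scaling to 100 gives 11.8 : 59.5 : 100.0 : 56.0.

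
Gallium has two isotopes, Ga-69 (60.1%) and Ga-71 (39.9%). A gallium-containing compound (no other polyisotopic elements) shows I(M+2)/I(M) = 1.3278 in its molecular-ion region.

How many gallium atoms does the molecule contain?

2

For n independent Ga atoms, I(M+2)/I(M) = n · (abundance Ga-71) / (abundance Ga-69) = n · 0.399/0.601.
n = 1.3278 × 0.601/0.399 = 2.00 ≈ 2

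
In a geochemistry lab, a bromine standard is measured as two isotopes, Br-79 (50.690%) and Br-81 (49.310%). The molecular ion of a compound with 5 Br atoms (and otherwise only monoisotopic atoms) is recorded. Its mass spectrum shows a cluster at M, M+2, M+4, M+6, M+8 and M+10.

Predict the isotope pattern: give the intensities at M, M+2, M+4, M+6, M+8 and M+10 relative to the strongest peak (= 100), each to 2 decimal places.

The 5 Br atoms are independent, so intensities follow the terms of (0.50690 + 0.49310)^5.
P(M) = 0.50690^5 = 0.033467
P(M+2) = 5 × 0.50690^4 × 0.49310^1 = 0.162777
P(M+4) = 10 × 0.50690^3 × 0.49310^2 = 0.316692
P(M+6) = 10 × 0.50690^2 × 0.49310^3 = 0.308070
P(M+8) = 5 × 0.50690^1 × 0.49310^4 = 0.149842
P(M+10) = 0.49310^5 = 0.029152
The M+4 peak is largest (0.316692); scaling to 100 gives 10.57 : 51.40 : 100.00 : 97.28 : 47.31 : 9.21.

10.57 : 51.40 : 100.00 : 97.28 : 47.31 : 9.21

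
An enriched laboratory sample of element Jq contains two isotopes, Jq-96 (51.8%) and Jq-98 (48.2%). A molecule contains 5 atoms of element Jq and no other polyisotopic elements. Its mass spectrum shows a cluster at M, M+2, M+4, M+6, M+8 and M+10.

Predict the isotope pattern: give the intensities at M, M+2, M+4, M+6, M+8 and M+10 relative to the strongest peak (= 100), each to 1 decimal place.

11.5 : 53.7 : 100.0 : 93.1 : 43.3 : 8.1

Each Jq atom is independently Jq-96 (p = 0.518) or Jq-98 (q = 0.482); the cluster is the binomial expansion (p + q)^5.
P(M) = 0.518^5 = 0.037295
P(M+2) = 5 × 0.518^4 × 0.482^1 = 0.173515
P(M+4) = 10 × 0.518^3 × 0.482^2 = 0.322911
P(M+6) = 10 × 0.518^2 × 0.482^3 = 0.300470
P(M+8) = 5 × 0.518^1 × 0.482^4 = 0.139794
P(M+10) = 0.482^5 = 0.026016
The M+4 peak is largest (0.322911); scaling to 100 gives 11.5 : 53.7 : 100.0 : 93.1 : 43.3 : 8.1.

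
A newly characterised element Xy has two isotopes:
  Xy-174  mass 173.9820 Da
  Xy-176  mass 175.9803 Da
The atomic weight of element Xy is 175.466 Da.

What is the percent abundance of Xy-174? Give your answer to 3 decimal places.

25.737%

With x = fraction of Xy-174 (so Xy-176 is 1 − x):
173.9820·x + 175.9803·(1 − x) = 175.466
(173.9820 − 175.9803)·x = 175.466 − 175.9803
x = -0.5143 / -1.9983 = 0.25737 → 25.737% Xy-174, 74.263% Xy-176.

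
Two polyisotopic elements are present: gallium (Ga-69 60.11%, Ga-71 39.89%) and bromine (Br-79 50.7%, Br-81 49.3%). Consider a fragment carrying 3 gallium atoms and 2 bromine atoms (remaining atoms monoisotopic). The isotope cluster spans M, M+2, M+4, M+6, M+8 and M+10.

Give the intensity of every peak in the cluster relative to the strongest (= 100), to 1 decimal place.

Gallium pattern (n=3): 0.21719018 : 0.43239309 : 0.28694328 : 0.06347345
Bromine pattern (n=2): 0.257049 : 0.499902 : 0.243049
Convolve the two distributions (both contribute in 2-u steps):
  M: 0.21719018×0.257049 = 0.055829
  M+2: 0.21719018×0.499902 + 0.43239309×0.257049 = 0.219720
  M+4: 0.21719018×0.243049 + 0.43239309×0.499902 + 0.28694328×0.257049 = 0.342701
  M+6: 0.43239309×0.243049 + 0.28694328×0.499902 + 0.06347345×0.257049 = 0.264852
  M+8: 0.28694328×0.243049 + 0.06347345×0.499902 = 0.101472
  M+10: 0.06347345×0.243049 = 0.015427
Scale to base peak (0.342701) = 100: 16.3 : 64.1 : 100.0 : 77.3 : 29.6 : 4.5

16.3 : 64.1 : 100.0 : 77.3 : 29.6 : 4.5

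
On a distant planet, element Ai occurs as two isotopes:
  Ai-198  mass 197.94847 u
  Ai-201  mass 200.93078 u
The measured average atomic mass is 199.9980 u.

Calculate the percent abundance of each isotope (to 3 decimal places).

Let x be the fractional abundance of Ai-198; then Ai-201 has abundance 1 − x.
197.94847·x + 200.93078·(1 − x) = 199.9980
(197.94847 − 200.93078)·x = 199.9980 − 200.93078
x = -0.93278 / -2.98231 = 0.31277 → 31.277% Ai-198, 68.723% Ai-201.

Ai-198: 31.277%, Ai-201: 68.723%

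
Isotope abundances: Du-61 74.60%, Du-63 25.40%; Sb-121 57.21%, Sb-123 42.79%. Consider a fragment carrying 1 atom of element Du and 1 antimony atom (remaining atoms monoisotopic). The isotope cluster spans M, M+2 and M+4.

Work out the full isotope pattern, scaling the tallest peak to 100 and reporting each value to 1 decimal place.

91.9 : 100.0 : 23.4

Element Du pattern (n=1): 0.7460 : 0.2540
Antimony pattern (n=1): 0.5721 : 0.4279
Convolve the two distributions (both contribute in 2-u steps):
  M: 0.7460×0.5721 = 0.426787
  M+2: 0.7460×0.4279 + 0.2540×0.5721 = 0.464527
  M+4: 0.2540×0.4279 = 0.108687
Scale to base peak (0.464527) = 100: 91.9 : 100.0 : 23.4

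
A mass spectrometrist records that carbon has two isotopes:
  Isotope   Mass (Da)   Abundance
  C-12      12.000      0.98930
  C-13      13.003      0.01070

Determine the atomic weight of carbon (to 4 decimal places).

12.0107 Da

The abundance-weighted mean is 0.98930 × 12.000 + 0.01070 × 13.003
= 11.87160 + 0.13913 = 12.01073 Da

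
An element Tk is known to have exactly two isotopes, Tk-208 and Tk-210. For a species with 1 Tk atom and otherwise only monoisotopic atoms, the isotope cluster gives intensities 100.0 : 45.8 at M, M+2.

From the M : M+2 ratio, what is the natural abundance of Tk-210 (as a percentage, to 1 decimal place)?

If p is the fraction of Tk that is Tk-208, then I(M+2)/I(M) = [C(1,1)·p^0·(1−p)] / p^1 = 1·(1−p)/p = 45.8/100.0 = 0.4580
(1−p)/p = 0.4580/1 = 0.4580  ⇒  p = 1/(1 + 0.4580) = 0.6859
Tk-208: 68.6%, Tk-210: 31.4%.

31.4%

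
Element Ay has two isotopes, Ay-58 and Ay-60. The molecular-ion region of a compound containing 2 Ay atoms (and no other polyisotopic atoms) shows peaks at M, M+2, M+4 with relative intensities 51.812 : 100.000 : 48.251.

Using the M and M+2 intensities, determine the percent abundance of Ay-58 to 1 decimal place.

50.9%

If p is the fraction of Ay that is Ay-58, then I(M+2)/I(M) = [C(2,1)·p^1·(1−p)] / p^2 = 2·(1−p)/p = 100.000/51.812 = 1.9301
(1−p)/p = 1.9301/2 = 0.9650  ⇒  p = 1/(1 + 0.9650) = 0.5089
Ay-58: 50.9%, Ay-60: 49.1%.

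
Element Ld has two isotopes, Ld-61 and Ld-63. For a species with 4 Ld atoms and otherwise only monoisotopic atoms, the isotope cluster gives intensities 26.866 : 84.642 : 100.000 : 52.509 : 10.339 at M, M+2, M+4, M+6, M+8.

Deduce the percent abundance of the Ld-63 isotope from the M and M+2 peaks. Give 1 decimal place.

Let p = fractional abundance of Ld-61. I(M+2)/I(M) = [C(4,1)·p^3·(1−p)] / p^4 = 4·(1−p)/p = 84.642/26.866 = 3.1505
(1−p)/p = 3.1505/4 = 0.7876  ⇒  p = 1/(1 + 0.7876) = 0.5594
Ld-61: 55.9%, Ld-63: 44.1%.

44.1%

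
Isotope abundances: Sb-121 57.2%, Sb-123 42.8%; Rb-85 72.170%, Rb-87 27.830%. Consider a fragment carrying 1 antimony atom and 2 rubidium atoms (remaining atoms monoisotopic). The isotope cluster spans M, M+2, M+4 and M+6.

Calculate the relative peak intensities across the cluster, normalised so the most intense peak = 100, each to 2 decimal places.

65.81 : 100.00 : 47.76 : 7.32

Antimony pattern (n=1): 0.5720 : 0.4280
Rubidium pattern (n=2): 0.52085089 : 0.40169822 : 0.07745089
Convolve the two distributions (both contribute in 2-u steps):
  M: 0.5720×0.52085089 = 0.297927
  M+2: 0.5720×0.40169822 + 0.4280×0.52085089 = 0.452696
  M+4: 0.5720×0.07745089 + 0.4280×0.40169822 = 0.216229
  M+6: 0.4280×0.07745089 = 0.033149
Scale to base peak (0.452696) = 100: 65.81 : 100.00 : 47.76 : 7.32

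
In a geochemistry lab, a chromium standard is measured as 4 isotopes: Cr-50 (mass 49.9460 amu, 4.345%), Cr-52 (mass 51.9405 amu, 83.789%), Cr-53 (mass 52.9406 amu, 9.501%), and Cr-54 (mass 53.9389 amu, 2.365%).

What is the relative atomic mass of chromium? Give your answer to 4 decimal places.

51.9961 amu

Weight each isotope mass by its fractional abundance: 0.04345 × 49.9460 + 0.83789 × 51.9405 + 0.09501 × 52.9406 + 0.02365 × 53.9389
= 2.17015 + 43.52043 + 5.02989 + 1.27565 = 51.99612 amu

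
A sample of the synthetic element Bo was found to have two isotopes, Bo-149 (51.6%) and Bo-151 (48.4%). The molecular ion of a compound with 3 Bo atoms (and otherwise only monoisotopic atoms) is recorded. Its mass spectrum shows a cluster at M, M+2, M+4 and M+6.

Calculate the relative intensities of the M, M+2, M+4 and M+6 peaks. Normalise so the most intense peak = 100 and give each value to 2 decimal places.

Each Bo atom is independently Bo-149 (p = 0.516) or Bo-151 (q = 0.484); the cluster is the binomial expansion (p + q)^3.
P(M) = 0.516^3 = 0.137388
P(M+2) = 3 × 0.516^2 × 0.484^1 = 0.386604
P(M+4) = 3 × 0.516^1 × 0.484^2 = 0.362628
P(M+6) = 0.484^3 = 0.113380
The M+2 peak is largest (0.386604); scaling to 100 gives 35.54 : 100.00 : 93.80 : 29.33.

35.54 : 100.00 : 93.80 : 29.33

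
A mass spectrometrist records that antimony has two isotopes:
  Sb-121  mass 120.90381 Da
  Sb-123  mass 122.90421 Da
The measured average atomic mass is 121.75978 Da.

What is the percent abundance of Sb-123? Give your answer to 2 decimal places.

42.79%

Let x be the fractional abundance of Sb-121; then Sb-123 has abundance 1 − x.
120.90381·x + 122.90421·(1 − x) = 121.75978
(120.90381 − 122.90421)·x = 121.75978 − 122.90421
x = -1.14443 / -2.00040 = 0.57210 → 57.21% Sb-121, 42.79% Sb-123.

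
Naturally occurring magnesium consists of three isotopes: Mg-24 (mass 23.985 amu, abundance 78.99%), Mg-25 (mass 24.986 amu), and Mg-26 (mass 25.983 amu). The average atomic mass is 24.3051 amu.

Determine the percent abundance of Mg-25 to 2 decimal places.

10.00%

Let x and y be the fractions of Mg-25 and Mg-26. Then x + y = 1 − 0.7899 = 0.2101 and 24.986x + 25.983y = 24.3051 − 0.7899×23.985 = 5.3593485.
Substituting: 24.986x + 25.983(0.2101 − x) = 5.3593485
(24.986 − 25.983)x = -0.0996798  ⇒  x = 0.09998, y = 0.11012
Mg-25: 10.00%, Mg-26: 11.01%.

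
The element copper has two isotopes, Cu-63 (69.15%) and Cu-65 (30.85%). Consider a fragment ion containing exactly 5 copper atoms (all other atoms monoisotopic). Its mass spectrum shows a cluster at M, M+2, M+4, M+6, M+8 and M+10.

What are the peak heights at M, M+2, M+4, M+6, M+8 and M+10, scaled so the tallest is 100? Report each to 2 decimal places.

Each Cu atom is independently Cu-63 (p = 0.6915) or Cu-65 (q = 0.3085); the cluster is the binomial expansion (p + q)^5.
P(M) = 0.6915^5 = 0.158111
P(M+2) = 5 × 0.6915^4 × 0.3085^1 = 0.352691
P(M+4) = 10 × 0.6915^3 × 0.3085^2 = 0.314693
P(M+6) = 10 × 0.6915^2 × 0.3085^3 = 0.140394
P(M+8) = 5 × 0.6915^1 × 0.3085^4 = 0.031317
P(M+10) = 0.3085^5 = 0.002794
The M+2 peak is largest (0.352691); scaling to 100 gives 44.83 : 100.00 : 89.23 : 39.81 : 8.88 : 0.79.

44.83 : 100.00 : 89.23 : 39.81 : 8.88 : 0.79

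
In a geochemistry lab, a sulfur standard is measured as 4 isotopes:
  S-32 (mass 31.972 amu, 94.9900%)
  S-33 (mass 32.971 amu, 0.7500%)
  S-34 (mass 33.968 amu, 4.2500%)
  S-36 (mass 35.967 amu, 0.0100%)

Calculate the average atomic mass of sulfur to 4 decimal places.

32.0647 amu

Average mass = Σ (abundance × isotope mass) = 0.949900 × 31.972 + 0.007500 × 32.971 + 0.042500 × 33.968 + 0.000100 × 35.967
= 30.37020 + 0.24728 + 1.44364 + 0.00360 = 32.06472 amu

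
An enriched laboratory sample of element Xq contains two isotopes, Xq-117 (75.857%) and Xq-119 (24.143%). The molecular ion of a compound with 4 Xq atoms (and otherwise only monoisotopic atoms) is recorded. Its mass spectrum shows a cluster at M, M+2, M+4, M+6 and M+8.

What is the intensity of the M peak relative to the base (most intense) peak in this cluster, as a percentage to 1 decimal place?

Binomial terms of (0.75857 + 0.24143)^4: M 0.3311, M+2 0.4215, M+4 0.2012, M+6 0.0427, M+8 0.0034 → M+2 is the base peak.
P(M+2) = C(4,1) × 0.75857^3 × 0.24143^1 = 4 × 0.43650276 × 0.24143 = 0.421539 (base)
P(M) = C(4,0) × 0.75857^4 × 0.24143^0 = 1 × 0.3311179 × 1.0000 = 0.331118
Relative intensity = 0.331118 / 0.421539 × 100 = 78.5

78.5%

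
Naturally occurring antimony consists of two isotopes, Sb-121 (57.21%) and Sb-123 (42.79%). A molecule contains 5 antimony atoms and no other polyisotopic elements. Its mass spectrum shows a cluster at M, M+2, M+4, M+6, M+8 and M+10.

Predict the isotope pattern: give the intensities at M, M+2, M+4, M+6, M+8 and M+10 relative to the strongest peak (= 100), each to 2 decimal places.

17.88 : 66.85 : 100.00 : 74.79 : 27.97 : 4.18

Expanding (0.5721 + 0.4279)^5:
P(M) = 0.5721^5 = 0.061286
P(M+2) = 5 × 0.5721^4 × 0.4279^1 = 0.229192
P(M+4) = 10 × 0.5721^3 × 0.4279^2 = 0.342847
P(M+6) = 10 × 0.5721^2 × 0.4279^3 = 0.256431
P(M+8) = 5 × 0.5721^1 × 0.4279^4 = 0.095898
P(M+10) = 0.4279^5 = 0.014345
The M+4 peak is largest (0.342847); scaling to 100 gives 17.88 : 66.85 : 100.00 : 74.79 : 27.97 : 4.18.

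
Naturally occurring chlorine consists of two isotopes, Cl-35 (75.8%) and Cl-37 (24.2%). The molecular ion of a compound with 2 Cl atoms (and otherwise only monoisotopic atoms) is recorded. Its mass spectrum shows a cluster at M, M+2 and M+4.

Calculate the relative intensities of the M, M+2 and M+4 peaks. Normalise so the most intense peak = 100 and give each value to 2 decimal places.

Each Cl atom is independently Cl-35 (p = 0.758) or Cl-37 (q = 0.242); the cluster is the binomial expansion (p + q)^2.
P(M) = 0.758^2 = 0.574564
P(M+2) = 2 × 0.758^1 × 0.242^1 = 0.366872
P(M+4) = 0.242^2 = 0.058564
The M peak is largest (0.574564); scaling to 100 gives 100.00 : 63.85 : 10.19.

100.00 : 63.85 : 10.19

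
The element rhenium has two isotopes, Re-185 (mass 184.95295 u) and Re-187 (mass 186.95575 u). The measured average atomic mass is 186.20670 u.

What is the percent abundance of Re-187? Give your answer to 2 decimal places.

62.60%

With x = fraction of Re-185 (so Re-187 is 1 − x):
184.95295·x + 186.95575·(1 − x) = 186.20670
(184.95295 − 186.95575)·x = 186.20670 − 186.95575
x = -0.74905 / -2.00280 = 0.37400 → 37.40% Re-185, 62.60% Re-187.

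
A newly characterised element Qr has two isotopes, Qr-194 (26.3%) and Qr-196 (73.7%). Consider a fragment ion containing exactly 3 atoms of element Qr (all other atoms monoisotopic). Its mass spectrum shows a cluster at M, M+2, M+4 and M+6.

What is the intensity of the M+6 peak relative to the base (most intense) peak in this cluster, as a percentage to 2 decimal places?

93.41%

Binomial terms of (0.263 + 0.737)^3: M 0.0182, M+2 0.1529, M+4 0.4286, M+6 0.4003 → M+4 is the base peak.
P(M+4) = C(3,2) × 0.263^1 × 0.737^2 = 3 × 0.2630 × 0.543169 = 0.428560 (base)
P(M+6) = C(3,3) × 0.263^0 × 0.737^3 = 1 × 1.0000 × 0.40031555 = 0.400316
Relative intensity = 0.400316 / 0.428560 × 100 = 93.41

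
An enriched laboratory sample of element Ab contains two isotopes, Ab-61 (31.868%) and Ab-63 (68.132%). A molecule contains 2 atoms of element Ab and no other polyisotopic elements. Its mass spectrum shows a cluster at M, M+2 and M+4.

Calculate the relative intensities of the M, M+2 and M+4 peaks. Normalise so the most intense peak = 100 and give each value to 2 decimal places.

21.88 : 93.55 : 100.00

Expanding (0.31868 + 0.68132)^2:
P(M) = 0.31868^2 = 0.101557
P(M+2) = 2 × 0.31868^1 × 0.68132^1 = 0.434246
P(M+4) = 0.68132^2 = 0.464197
The M+4 peak is largest (0.464197); scaling to 100 gives 21.88 : 93.55 : 100.00.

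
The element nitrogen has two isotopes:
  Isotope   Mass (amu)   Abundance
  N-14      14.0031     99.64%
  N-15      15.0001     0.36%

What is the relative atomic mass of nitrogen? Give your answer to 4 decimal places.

Ar = Σ fᵢ·mᵢ = 0.9964 × 14.0031 + 0.0036 × 15.0001
= 13.95269 + 0.05400 = 14.00669 amu

14.0067 amu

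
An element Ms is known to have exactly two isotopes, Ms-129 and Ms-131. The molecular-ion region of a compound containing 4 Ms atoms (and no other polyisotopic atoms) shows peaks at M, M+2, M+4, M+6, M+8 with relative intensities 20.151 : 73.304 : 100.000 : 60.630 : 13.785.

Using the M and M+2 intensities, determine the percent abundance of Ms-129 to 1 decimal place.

52.4%

Write p for the Ms-129 fraction. I(M+2)/I(M) = [C(4,1)·p^3·(1−p)] / p^4 = 4·(1−p)/p = 73.304/20.151 = 3.6377
(1−p)/p = 3.6377/4 = 0.9094  ⇒  p = 1/(1 + 0.9094) = 0.5237
Ms-129: 52.4%, Ms-131: 47.6%.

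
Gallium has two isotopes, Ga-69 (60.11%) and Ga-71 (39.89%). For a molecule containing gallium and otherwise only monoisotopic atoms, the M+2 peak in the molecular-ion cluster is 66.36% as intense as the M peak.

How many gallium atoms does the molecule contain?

The M+2/M ratio from n Ga atoms is n · q/p = n · 0.3989/0.6011.
n = 0.6636 × 0.6011/0.3989 = 1.00 ≈ 1

1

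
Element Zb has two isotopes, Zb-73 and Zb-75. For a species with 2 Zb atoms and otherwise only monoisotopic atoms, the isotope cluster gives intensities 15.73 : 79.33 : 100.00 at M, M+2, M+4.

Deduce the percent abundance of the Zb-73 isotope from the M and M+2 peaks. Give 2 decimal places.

28.40%

Let p = fractional abundance of Zb-73. I(M+2)/I(M) = [C(2,1)·p^1·(1−p)] / p^2 = 2·(1−p)/p = 79.33/15.73 = 5.0432
(1−p)/p = 5.0432/2 = 2.5216  ⇒  p = 1/(1 + 2.5216) = 0.2840
Zb-73: 28.40%, Zb-75: 71.60%.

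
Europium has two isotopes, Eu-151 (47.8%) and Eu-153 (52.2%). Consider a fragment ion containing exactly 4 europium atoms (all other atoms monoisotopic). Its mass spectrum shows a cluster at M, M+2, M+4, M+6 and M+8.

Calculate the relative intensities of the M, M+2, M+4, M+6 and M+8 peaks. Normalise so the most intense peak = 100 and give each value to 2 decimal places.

Expanding (0.478 + 0.522)^4:
P(M) = 0.478^4 = 0.052205
P(M+2) = 4 × 0.478^3 × 0.522^1 = 0.228042
P(M+4) = 6 × 0.478^2 × 0.522^2 = 0.373549
P(M+6) = 4 × 0.478^1 × 0.522^3 = 0.271956
P(M+8) = 0.522^4 = 0.074248
The M+4 peak is largest (0.373549); scaling to 100 gives 13.98 : 61.05 : 100.00 : 72.80 : 19.88.

13.98 : 61.05 : 100.00 : 72.80 : 19.88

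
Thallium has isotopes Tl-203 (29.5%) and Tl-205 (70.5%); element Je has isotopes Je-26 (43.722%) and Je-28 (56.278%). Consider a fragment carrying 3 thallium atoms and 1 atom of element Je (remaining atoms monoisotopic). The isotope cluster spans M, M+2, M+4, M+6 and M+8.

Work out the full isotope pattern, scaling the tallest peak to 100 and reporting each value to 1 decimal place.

Thallium pattern (n=3): 0.02567237 : 0.18405787 : 0.43986713 : 0.35040263
Element Je pattern (n=1): 0.43722 : 0.56278
Convolve the two distributions (both contribute in 2-u steps):
  M: 0.02567237×0.43722 = 0.011224
  M+2: 0.02567237×0.56278 + 0.18405787×0.43722 = 0.094922
  M+4: 0.18405787×0.56278 + 0.43986713×0.43722 = 0.295903
  M+6: 0.43986713×0.56278 + 0.35040263×0.43722 = 0.400751
  M+8: 0.35040263×0.56278 = 0.197200
Scale to base peak (0.400751) = 100: 2.8 : 23.7 : 73.8 : 100.0 : 49.2

2.8 : 23.7 : 73.8 : 100.0 : 49.2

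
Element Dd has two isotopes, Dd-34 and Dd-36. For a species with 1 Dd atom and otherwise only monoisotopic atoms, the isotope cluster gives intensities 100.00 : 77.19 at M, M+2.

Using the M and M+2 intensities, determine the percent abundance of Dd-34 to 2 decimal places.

If p is the fraction of Dd that is Dd-34, then I(M+2)/I(M) = [C(1,1)·p^0·(1−p)] / p^1 = 1·(1−p)/p = 77.19/100.00 = 0.7719
(1−p)/p = 0.7719/1 = 0.7719  ⇒  p = 1/(1 + 0.7719) = 0.5644
Dd-34: 56.44%, Dd-36: 43.56%.

56.44%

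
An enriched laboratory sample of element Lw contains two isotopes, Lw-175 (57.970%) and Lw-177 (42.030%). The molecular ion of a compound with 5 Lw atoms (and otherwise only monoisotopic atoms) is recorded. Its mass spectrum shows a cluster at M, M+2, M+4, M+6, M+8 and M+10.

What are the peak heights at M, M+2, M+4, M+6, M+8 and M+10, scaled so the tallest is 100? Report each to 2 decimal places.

Expanding (0.57970 + 0.42030)^5:
P(M) = 0.57970^5 = 0.065466
P(M+2) = 5 × 0.57970^4 × 0.42030^1 = 0.237325
P(M+4) = 10 × 0.57970^3 × 0.42030^2 = 0.344135
P(M+6) = 10 × 0.57970^2 × 0.42030^3 = 0.249508
P(M+8) = 5 × 0.57970^1 × 0.42030^4 = 0.090450
P(M+10) = 0.42030^5 = 0.013116
The M+4 peak is largest (0.344135); scaling to 100 gives 19.02 : 68.96 : 100.00 : 72.50 : 26.28 : 3.81.

19.02 : 68.96 : 100.00 : 72.50 : 26.28 : 3.81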